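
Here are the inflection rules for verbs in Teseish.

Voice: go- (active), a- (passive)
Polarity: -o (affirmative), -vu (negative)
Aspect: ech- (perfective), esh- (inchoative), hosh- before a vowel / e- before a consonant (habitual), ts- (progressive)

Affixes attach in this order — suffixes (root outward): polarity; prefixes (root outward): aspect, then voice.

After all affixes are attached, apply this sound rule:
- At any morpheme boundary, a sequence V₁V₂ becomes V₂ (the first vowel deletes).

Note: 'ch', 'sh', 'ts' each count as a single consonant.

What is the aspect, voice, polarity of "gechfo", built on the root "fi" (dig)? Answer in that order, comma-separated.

perfective, active, affirmative

Segment: go-ech-fi-o.
aspect: ech- → perfective.
voice: go- → active.
polarity: -o → affirmative.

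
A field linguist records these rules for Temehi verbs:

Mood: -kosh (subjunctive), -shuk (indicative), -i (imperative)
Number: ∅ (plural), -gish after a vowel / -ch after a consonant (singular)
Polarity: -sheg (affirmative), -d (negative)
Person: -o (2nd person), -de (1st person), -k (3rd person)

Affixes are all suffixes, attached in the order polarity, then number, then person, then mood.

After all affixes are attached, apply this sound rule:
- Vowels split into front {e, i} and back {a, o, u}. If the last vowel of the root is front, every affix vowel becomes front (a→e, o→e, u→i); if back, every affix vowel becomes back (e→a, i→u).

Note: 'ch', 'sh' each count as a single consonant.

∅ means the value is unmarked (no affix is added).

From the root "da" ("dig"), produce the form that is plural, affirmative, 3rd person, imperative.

Attach polarity affirmative -sheg → dasheg.
number = plural: zero marking, form stays dasheg.
Attach person 3rd person -k → dashegk.
Attach mood imperative -i → dashegki.
Apply vowel harmony: dashegki → dashagku.

dashagku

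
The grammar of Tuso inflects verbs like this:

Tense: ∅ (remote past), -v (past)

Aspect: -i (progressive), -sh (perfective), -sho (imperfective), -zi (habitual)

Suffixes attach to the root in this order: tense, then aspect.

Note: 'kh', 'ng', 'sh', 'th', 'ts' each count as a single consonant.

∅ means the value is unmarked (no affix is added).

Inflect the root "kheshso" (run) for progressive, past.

Attach tense past -v → kheshsov.
Attach aspect progressive -i → kheshsovi.

kheshsovi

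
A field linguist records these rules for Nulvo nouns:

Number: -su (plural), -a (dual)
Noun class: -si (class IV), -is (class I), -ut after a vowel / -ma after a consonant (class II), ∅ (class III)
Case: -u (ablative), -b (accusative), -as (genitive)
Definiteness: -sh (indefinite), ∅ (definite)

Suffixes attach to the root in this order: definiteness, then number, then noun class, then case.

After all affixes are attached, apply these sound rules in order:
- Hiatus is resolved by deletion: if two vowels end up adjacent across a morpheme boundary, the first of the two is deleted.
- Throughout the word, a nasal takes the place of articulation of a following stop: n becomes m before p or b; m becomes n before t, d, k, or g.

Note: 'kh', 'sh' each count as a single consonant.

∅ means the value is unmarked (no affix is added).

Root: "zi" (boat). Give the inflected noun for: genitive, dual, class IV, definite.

definiteness = definite: zero marking, form stays zi.
Attach number dual -a → zia.
Attach noun class class IV -si → ziasi.
Attach case genitive -as → ziasias.
Apply vowel deletion: ziasias → zasas.
Nasal assimilation: no change.

zasas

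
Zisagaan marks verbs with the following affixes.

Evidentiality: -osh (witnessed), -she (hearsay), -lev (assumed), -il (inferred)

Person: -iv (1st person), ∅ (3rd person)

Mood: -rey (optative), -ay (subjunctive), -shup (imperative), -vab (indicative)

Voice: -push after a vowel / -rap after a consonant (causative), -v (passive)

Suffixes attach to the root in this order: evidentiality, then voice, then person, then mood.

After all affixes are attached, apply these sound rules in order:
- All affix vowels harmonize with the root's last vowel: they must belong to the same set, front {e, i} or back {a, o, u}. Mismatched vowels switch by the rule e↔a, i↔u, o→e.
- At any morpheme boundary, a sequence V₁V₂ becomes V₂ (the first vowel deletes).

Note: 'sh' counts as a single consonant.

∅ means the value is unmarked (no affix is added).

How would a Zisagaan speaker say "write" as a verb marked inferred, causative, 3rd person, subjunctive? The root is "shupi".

Attach evidentiality inferred -il → shupiil.
Attach voice causative -rap (after consonant 'l') → shupiilrap.
person = 3rd person: zero marking, form stays shupiilrap.
Attach mood subjunctive -ay → shupiilrapay.
Apply vowel harmony: shupiilrapay → shupiilrepey.
Apply vowel deletion: shupiilrepey → shupilrepey.

shupilrepey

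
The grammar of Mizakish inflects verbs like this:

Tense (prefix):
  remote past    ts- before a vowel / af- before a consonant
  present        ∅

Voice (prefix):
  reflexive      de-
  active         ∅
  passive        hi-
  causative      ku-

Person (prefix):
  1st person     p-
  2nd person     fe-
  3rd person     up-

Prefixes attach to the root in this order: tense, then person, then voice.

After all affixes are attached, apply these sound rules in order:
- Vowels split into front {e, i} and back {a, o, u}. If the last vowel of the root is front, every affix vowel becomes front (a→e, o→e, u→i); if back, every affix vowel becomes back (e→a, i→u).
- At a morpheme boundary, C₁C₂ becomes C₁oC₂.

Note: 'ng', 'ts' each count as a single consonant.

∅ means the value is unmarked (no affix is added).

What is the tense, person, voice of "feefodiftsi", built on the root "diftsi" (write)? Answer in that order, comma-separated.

Segment: fe-af-diftsi.
tense: ts/af- → remote past.
person: fe- → 2nd person.
voice: ∅ → active.

remote past, 2nd person, active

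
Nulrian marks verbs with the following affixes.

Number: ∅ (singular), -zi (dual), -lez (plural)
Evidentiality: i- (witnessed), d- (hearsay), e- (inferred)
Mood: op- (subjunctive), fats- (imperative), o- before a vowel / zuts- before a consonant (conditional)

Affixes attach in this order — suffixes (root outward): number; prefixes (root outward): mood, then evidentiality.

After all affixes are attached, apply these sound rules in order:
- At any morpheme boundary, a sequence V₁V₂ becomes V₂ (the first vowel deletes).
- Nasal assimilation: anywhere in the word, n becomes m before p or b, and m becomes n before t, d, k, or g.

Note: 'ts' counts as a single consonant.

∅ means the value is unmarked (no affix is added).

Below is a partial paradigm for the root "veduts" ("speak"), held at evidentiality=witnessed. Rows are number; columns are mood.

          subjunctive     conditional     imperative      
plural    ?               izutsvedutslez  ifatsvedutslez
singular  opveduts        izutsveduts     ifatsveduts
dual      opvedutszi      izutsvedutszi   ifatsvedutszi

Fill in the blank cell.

opvedutslez

Attach mood subjunctive op- → opveduts.
Attach number plural -lez → opvedutslez.
Attach evidentiality witnessed i- → iopvedutslez.
Apply vowel deletion: iopvedutslez → opvedutslez.
Nasal assimilation: no change.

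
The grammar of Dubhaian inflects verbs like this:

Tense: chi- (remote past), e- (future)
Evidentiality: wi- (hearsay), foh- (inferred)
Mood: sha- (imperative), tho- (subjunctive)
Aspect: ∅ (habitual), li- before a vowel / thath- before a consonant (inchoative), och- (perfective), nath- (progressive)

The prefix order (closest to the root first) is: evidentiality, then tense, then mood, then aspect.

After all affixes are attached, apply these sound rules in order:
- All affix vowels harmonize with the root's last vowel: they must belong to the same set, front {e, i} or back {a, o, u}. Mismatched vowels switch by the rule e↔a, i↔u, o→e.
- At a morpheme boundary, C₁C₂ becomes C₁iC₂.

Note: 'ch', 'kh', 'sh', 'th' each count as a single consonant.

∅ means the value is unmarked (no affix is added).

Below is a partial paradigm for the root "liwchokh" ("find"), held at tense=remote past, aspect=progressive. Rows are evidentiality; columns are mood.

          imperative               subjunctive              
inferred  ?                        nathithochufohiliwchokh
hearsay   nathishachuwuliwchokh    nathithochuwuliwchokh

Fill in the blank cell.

Attach evidentiality inferred foh- → fohliwchokh.
Attach tense remote past chi- → chifohliwchokh.
Attach mood imperative sha- → shachifohliwchokh.
Attach aspect progressive nath- → nathshachifohliwchokh.
Apply vowel harmony: nathshachifohliwchokh → nathshachufohliwchokh.
Apply epenthesis: nathshachufohliwchokh → nathishachufohiliwchokh.

nathishachufohiliwchokh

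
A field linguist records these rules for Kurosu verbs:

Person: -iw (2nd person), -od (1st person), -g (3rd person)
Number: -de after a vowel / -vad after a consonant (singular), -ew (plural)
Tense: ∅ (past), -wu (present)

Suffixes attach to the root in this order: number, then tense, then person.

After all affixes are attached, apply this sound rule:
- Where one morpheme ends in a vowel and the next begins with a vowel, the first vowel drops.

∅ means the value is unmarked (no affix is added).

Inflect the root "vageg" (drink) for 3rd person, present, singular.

Attach number singular -vad (after consonant 'g') → vagegvad.
Attach tense present -wu → vagegvadwu.
Attach person 3rd person -g → vagegvadwug.
Vowel deletion: no change.

vagegvadwug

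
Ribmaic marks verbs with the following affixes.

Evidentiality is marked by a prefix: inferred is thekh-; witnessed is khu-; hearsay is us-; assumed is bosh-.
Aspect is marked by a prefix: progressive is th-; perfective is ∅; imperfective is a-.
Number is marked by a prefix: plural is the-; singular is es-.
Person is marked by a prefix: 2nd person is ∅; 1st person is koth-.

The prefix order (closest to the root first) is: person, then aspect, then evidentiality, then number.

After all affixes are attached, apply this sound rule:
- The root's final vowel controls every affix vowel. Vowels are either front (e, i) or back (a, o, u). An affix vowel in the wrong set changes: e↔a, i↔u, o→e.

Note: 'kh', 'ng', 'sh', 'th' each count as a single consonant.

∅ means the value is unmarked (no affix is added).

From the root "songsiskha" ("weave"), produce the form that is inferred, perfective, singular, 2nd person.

asthakhsongsiskha

person = 2nd person: zero marking, form stays songsiskha.
aspect = perfective: zero marking, form stays songsiskha.
Attach evidentiality inferred thekh- → thekhsongsiskha.
Attach number singular es- → esthekhsongsiskha.
Apply vowel harmony: esthekhsongsiskha → asthakhsongsiskha.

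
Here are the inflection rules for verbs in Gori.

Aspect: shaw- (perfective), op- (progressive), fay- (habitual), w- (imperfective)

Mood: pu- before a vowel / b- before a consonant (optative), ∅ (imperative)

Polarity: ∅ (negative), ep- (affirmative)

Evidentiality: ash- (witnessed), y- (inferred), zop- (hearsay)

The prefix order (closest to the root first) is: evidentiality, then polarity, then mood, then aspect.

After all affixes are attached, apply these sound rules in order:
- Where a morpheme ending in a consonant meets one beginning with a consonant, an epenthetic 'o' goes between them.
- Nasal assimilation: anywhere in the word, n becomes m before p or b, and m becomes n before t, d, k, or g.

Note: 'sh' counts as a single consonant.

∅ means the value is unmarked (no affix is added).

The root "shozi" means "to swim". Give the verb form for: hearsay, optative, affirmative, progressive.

Attach evidentiality hearsay zop- → zopshozi.
Attach polarity affirmative ep- → epzopshozi.
Attach mood optative pu- (before vowel 'e') → puepzopshozi.
Attach aspect progressive op- → oppuepzopshozi.
Apply epenthesis: oppuepzopshozi → opopuepozoposhozi.
Nasal assimilation: no change.

opopuepozoposhozi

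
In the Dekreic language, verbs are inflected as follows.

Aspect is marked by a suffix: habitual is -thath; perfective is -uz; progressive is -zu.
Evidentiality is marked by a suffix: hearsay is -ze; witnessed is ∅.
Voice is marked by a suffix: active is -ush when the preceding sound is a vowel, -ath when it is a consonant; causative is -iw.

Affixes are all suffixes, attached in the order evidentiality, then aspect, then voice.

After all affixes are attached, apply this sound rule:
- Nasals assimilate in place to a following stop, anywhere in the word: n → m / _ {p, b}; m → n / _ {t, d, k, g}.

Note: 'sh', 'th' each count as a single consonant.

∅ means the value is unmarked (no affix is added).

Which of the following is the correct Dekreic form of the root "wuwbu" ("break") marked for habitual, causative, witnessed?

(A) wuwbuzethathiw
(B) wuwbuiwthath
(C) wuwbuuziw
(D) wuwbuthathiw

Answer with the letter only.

D

evidentiality = witnessed: zero marking, form stays wuwbu.
Attach aspect habitual -thath → wuwbuthath.
Attach voice causative -iw → wuwbuthathiw.
Nasal assimilation: no change.
So the correct form is wuwbuthathiw, option (D).
(C) wuwbuuziw is wrong: it uses perfective instead of habitual for aspect.
(A) wuwbuzethathiw is wrong: it uses hearsay instead of witnessed for evidentiality.
(B) wuwbuiwthath is wrong: it has the affixes in the wrong order.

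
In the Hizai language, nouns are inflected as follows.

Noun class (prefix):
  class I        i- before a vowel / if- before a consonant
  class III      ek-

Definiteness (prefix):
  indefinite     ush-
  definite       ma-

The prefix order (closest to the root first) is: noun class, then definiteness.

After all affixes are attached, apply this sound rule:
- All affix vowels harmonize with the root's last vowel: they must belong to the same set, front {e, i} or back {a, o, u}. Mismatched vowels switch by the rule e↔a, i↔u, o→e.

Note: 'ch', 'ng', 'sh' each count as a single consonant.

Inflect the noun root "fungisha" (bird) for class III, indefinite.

Attach noun class class III ek- → ekfungisha.
Attach definiteness indefinite ush- → ushekfungisha.
Apply vowel harmony: ushekfungisha → ushakfungisha.

ushakfungisha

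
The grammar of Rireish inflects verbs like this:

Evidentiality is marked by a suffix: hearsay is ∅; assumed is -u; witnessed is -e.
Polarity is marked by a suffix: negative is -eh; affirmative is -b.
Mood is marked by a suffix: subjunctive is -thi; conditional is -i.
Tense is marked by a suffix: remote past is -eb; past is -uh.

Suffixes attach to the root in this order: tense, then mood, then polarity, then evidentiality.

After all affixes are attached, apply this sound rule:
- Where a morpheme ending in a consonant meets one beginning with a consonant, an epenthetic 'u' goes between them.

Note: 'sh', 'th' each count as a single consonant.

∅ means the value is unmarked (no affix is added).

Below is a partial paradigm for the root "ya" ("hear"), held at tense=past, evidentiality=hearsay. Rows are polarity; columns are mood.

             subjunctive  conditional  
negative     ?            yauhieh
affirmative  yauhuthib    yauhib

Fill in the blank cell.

Attach tense past -uh → yauh.
Attach mood subjunctive -thi → yauhthi.
Attach polarity negative -eh → yauhthieh.
evidentiality = hearsay: zero marking, form stays yauhthieh.
Apply epenthesis: yauhthieh → yauhuthieh.

yauhuthieh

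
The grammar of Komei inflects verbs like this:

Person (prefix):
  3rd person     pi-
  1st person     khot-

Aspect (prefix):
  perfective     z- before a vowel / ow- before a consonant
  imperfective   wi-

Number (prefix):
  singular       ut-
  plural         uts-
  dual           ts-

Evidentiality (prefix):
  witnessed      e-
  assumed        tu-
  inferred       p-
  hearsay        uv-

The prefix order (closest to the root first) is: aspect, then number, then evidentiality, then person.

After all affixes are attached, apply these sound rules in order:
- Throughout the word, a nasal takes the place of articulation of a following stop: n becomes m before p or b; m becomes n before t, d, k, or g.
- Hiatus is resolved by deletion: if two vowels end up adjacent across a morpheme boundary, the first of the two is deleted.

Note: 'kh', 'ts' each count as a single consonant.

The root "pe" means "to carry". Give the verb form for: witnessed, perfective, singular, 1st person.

khotutowpe

Attach aspect perfective ow- (before consonant 'p') → owpe.
Attach number singular ut- → utowpe.
Attach evidentiality witnessed e- → eutowpe.
Attach person 1st person khot- → khoteutowpe.
Nasal assimilation: no change.
Apply vowel deletion: khoteutowpe → khotutowpe.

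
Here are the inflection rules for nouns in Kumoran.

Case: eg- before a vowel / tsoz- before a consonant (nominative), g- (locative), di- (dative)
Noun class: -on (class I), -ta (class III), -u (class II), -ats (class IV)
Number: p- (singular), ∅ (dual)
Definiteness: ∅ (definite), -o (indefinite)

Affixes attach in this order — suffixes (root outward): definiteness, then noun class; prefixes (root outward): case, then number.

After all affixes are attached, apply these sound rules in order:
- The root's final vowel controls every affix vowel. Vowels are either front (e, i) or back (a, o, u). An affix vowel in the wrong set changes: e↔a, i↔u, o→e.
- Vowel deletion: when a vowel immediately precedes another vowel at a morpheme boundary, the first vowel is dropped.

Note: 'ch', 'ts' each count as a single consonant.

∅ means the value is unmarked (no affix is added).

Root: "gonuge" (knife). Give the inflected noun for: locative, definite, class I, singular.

definiteness = definite: zero marking, form stays gonuge.
Attach noun class class I -on → gonugeon.
Attach case locative g- → ggonugeon.
Attach number singular p- → pggonugeon.
Apply vowel harmony: pggonugeon → pggonugeen.
Apply vowel deletion: pggonugeen → pggonugen.

pggonugen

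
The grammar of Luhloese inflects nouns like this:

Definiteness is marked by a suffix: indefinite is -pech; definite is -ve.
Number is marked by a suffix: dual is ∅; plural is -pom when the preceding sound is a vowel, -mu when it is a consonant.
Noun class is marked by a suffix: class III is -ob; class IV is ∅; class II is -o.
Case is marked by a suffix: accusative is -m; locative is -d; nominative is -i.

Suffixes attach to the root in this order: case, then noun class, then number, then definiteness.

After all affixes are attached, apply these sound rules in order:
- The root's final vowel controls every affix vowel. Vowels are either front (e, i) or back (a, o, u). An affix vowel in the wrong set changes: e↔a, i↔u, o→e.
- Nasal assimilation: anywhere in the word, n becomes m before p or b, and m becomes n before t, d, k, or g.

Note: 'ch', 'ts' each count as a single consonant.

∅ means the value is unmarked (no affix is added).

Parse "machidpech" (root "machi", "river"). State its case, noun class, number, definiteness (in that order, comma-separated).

Segment: machi-d-pech.
case: -d → locative.
noun class: ∅ → class IV.
number: ∅ → dual.
definiteness: -pech → indefinite.

locative, class IV, dual, indefinite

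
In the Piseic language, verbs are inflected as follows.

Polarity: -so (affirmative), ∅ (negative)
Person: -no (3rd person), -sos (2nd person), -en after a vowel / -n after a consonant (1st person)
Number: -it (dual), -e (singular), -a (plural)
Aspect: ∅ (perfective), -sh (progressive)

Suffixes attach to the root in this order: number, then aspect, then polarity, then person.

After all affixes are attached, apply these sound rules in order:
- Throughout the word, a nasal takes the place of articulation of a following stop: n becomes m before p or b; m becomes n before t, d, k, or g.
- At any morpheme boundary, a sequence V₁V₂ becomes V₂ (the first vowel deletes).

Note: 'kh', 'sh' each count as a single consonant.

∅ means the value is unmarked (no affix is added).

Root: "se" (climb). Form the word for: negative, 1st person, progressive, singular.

Attach number singular -e → see.
Attach aspect progressive -sh → seesh.
polarity = negative: zero marking, form stays seesh.
Attach person 1st person -n (after consonant 'sh') → seeshn.
Nasal assimilation: no change.
Apply vowel deletion: seeshn → seshn.

seshn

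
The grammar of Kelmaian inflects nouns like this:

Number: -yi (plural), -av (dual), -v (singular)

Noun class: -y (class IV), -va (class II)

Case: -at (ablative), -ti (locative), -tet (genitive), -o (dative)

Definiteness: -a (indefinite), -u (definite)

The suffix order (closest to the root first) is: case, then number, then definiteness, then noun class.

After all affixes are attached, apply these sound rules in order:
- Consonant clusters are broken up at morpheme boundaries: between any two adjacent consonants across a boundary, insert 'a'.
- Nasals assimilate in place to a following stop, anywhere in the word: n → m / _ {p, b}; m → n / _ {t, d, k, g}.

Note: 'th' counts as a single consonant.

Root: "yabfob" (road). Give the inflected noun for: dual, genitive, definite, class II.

yabfobatetavuva

Attach case genitive -tet → yabfobtet.
Attach number dual -av → yabfobtetav.
Attach definiteness definite -u → yabfobtetavu.
Attach noun class class II -va → yabfobtetavuva.
Apply epenthesis: yabfobtetavuva → yabfobatetavuva.
Nasal assimilation: no change.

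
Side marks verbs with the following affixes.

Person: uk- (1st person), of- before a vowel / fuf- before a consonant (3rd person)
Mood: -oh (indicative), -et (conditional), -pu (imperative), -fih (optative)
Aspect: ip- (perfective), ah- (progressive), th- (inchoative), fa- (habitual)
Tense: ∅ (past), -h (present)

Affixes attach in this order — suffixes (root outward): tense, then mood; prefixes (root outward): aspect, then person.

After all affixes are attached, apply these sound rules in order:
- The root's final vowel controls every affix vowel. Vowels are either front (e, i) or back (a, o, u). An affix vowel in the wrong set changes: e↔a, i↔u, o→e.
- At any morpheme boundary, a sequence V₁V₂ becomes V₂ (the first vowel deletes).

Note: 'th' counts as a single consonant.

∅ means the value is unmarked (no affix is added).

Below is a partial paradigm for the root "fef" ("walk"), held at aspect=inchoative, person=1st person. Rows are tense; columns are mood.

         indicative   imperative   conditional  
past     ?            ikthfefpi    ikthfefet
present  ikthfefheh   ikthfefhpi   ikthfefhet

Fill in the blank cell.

tense = past: zero marking, form stays fef.
Attach aspect inchoative th- → thfef.
Attach mood indicative -oh → thfefoh.
Attach person 1st person uk- → ukthfefoh.
Apply vowel harmony: ukthfefoh → ikthfefeh.
Vowel deletion: no change.

ikthfefeh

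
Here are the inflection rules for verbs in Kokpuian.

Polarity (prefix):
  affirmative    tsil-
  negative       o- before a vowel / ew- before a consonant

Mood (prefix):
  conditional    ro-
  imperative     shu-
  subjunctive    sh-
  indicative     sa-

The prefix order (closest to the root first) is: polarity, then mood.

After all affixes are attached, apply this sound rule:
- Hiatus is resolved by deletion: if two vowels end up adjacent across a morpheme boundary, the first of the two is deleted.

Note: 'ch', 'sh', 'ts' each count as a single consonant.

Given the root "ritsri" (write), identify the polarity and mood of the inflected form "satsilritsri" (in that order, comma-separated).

Segment: sa-tsil-ritsri.
polarity: tsil- → affirmative.
mood: sa- → indicative.

affirmative, indicative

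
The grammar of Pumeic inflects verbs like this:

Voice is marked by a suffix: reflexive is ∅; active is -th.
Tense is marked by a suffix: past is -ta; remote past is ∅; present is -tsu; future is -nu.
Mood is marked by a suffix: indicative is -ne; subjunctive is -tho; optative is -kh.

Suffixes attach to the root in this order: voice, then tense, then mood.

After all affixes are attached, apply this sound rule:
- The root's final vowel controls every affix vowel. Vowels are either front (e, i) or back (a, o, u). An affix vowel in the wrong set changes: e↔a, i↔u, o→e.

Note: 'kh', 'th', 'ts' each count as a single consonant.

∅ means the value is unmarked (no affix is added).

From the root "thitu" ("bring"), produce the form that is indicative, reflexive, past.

voice = reflexive: zero marking, form stays thitu.
Attach tense past -ta → thituta.
Attach mood indicative -ne → thitutane.
Apply vowel harmony: thitutane → thitutana.

thitutana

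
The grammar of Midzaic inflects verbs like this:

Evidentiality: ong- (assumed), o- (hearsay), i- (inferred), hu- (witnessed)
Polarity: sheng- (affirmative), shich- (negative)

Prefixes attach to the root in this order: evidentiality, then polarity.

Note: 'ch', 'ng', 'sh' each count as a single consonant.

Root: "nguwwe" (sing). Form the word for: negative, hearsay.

shichonguwwe

Attach evidentiality hearsay o- → onguwwe.
Attach polarity negative shich- → shichonguwwe.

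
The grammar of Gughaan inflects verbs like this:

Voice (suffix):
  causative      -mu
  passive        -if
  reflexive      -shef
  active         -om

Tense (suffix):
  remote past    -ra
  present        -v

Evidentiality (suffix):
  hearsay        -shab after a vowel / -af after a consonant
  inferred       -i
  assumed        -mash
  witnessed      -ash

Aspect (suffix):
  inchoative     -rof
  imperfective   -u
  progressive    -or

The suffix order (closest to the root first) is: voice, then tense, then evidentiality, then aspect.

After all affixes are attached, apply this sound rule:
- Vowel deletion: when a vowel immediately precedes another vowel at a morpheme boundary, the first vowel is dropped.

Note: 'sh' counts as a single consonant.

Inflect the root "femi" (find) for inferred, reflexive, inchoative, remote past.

femishefrirof

Attach voice reflexive -shef → femishef.
Attach tense remote past -ra → femishefra.
Attach evidentiality inferred -i → femishefrai.
Attach aspect inchoative -rof → femishefrairof.
Apply vowel deletion: femishefrairof → femishefrirof.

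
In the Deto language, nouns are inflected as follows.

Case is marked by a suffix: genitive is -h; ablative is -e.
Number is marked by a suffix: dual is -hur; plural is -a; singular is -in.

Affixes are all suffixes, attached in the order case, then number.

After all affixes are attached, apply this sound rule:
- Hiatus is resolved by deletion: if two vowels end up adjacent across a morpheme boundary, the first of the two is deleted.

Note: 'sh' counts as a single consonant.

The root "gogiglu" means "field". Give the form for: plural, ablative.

gogigla

Attach case ablative -e → gogiglue.
Attach number plural -a → gogigluea.
Apply vowel deletion: gogigluea → gogigla.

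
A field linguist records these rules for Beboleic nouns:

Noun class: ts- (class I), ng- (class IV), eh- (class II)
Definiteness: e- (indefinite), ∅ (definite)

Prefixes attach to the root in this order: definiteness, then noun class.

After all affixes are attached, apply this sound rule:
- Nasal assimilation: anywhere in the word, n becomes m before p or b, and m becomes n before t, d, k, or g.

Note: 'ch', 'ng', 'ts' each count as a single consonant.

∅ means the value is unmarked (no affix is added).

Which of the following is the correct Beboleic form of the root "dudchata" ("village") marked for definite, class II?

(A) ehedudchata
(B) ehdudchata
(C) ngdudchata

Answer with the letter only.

definiteness = definite: zero marking, form stays dudchata.
Attach noun class class II eh- → ehdudchata.
Nasal assimilation: no change.
So the correct form is ehdudchata, option (B).
(A) ehedudchata is wrong: it uses indefinite instead of definite for definiteness.
(C) ngdudchata is wrong: it uses class IV instead of class II for noun class.

B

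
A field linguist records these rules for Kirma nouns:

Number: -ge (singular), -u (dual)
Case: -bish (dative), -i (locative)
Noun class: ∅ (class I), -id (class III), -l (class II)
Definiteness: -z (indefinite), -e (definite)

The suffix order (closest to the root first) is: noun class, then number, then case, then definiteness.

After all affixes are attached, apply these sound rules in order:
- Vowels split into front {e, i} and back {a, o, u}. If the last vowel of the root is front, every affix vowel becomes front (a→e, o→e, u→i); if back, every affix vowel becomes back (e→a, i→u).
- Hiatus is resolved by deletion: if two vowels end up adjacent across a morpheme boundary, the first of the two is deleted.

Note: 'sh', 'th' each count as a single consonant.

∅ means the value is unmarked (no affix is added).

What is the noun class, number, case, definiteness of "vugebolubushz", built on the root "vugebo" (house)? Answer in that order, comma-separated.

Segment: vugebo-l-u-bish-z.
noun class: -l → class II.
number: -u → dual.
case: -bish → dative.
definiteness: -z → indefinite.

class II, dual, dative, indefinite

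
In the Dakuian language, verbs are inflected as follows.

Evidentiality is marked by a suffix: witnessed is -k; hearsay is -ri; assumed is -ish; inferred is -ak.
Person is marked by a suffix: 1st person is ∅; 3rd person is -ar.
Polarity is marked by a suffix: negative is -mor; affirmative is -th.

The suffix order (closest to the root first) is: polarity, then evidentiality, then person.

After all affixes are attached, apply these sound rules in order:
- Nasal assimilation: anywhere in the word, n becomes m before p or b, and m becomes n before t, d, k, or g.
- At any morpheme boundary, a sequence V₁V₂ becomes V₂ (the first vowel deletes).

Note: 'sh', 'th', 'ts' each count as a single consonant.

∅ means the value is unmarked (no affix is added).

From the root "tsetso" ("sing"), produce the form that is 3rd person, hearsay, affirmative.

Attach polarity affirmative -th → tsetsoth.
Attach evidentiality hearsay -ri → tsetsothri.
Attach person 3rd person -ar → tsetsothriar.
Nasal assimilation: no change.
Apply vowel deletion: tsetsothriar → tsetsothrar.

tsetsothrar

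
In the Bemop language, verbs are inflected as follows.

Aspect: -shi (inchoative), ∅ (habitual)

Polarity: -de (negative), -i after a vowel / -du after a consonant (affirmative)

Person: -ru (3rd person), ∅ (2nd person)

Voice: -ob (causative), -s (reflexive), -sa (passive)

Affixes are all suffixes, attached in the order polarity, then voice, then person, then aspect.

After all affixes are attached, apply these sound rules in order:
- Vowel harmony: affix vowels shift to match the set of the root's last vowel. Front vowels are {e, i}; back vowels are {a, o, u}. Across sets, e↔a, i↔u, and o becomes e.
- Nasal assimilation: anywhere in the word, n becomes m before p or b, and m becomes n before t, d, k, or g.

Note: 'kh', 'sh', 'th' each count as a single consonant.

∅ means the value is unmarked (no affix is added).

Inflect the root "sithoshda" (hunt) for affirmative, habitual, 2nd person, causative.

Attach polarity affirmative -i (after vowel 'a') → sithoshdai.
Attach voice causative -ob → sithoshdaiob.
person = 2nd person: zero marking, form stays sithoshdaiob.
aspect = habitual: zero marking, form stays sithoshdaiob.
Apply vowel harmony: sithoshdaiob → sithoshdauob.
Nasal assimilation: no change.

sithoshdauob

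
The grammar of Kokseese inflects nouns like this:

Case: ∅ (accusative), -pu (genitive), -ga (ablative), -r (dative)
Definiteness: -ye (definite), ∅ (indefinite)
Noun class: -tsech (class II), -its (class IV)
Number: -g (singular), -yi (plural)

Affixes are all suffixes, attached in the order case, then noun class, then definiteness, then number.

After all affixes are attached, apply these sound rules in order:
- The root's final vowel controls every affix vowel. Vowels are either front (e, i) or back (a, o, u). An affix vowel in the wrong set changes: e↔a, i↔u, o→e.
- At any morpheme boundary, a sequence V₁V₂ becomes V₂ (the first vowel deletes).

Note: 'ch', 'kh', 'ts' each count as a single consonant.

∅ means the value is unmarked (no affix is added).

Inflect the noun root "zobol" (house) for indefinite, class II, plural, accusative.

zoboltsachyu

case = accusative: zero marking, form stays zobol.
Attach noun class class II -tsech → zoboltsech.
definiteness = indefinite: zero marking, form stays zoboltsech.
Attach number plural -yi → zoboltsechyi.
Apply vowel harmony: zoboltsechyi → zoboltsachyu.
Vowel deletion: no change.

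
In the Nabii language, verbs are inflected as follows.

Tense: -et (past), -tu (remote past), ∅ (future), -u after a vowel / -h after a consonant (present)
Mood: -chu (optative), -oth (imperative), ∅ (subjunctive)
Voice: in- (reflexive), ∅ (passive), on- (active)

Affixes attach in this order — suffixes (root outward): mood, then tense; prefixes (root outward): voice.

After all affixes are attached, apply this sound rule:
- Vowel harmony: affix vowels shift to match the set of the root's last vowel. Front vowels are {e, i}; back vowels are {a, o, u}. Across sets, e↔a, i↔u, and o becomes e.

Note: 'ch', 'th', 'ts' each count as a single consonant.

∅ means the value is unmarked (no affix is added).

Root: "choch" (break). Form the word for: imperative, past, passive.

chochothat

voice = passive: zero marking, form stays choch.
Attach mood imperative -oth → chochoth.
Attach tense past -et → chochothet.
Apply vowel harmony: chochothet → chochothat.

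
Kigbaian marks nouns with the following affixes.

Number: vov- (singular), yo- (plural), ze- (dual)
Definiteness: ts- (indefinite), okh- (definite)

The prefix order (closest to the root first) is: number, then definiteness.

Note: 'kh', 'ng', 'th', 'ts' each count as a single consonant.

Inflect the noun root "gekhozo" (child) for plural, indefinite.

Attach number plural yo- → yogekhozo.
Attach definiteness indefinite ts- → tsyogekhozo.

tsyogekhozo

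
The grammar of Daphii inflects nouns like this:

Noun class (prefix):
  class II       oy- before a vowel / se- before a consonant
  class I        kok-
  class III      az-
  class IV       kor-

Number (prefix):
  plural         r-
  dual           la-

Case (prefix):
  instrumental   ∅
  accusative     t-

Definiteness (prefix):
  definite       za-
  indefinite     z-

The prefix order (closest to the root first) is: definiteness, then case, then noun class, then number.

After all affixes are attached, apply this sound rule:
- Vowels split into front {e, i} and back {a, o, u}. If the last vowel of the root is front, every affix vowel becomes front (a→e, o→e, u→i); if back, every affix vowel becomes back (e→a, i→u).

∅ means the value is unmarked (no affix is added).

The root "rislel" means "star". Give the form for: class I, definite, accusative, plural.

rkektzerislel

Attach definiteness definite za- → zarislel.
Attach case accusative t- → tzarislel.
Attach noun class class I kok- → koktzarislel.
Attach number plural r- → rkoktzarislel.
Apply vowel harmony: rkoktzarislel → rkektzerislel.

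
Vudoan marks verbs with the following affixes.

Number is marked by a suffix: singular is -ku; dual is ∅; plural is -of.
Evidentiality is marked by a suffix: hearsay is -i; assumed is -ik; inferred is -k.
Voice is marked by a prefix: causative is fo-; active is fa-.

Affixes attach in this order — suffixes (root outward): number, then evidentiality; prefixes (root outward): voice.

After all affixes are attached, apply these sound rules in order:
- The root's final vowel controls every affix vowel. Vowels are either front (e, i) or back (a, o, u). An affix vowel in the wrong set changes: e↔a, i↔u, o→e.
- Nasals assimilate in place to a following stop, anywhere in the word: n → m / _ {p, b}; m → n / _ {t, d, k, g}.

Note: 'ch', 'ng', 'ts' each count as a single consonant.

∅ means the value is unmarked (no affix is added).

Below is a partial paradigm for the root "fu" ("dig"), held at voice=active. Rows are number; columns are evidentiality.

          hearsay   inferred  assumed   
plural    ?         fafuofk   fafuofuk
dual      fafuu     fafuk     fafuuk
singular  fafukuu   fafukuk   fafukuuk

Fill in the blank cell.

fafuofu

Attach number plural -of → fuof.
Attach voice active fa- → fafuof.
Attach evidentiality hearsay -i → fafuofi.
Apply vowel harmony: fafuofi → fafuofu.
Nasal assimilation: no change.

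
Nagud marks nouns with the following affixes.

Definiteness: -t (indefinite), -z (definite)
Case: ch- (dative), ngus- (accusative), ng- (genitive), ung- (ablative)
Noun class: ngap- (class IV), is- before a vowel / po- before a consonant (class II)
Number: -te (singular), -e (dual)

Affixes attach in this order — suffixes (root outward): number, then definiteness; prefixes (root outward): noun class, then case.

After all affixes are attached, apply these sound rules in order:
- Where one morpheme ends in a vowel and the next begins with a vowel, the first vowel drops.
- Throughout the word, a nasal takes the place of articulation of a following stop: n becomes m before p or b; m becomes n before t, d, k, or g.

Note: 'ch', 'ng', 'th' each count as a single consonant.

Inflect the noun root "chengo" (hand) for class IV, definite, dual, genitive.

Attach noun class class IV ngap- → ngapchengo.
Attach number dual -e → ngapchengoe.
Attach case genitive ng- → ngngapchengoe.
Attach definiteness definite -z → ngngapchengoez.
Apply vowel deletion: ngngapchengoez → ngngapchengez.
Nasal assimilation: no change.

ngngapchengez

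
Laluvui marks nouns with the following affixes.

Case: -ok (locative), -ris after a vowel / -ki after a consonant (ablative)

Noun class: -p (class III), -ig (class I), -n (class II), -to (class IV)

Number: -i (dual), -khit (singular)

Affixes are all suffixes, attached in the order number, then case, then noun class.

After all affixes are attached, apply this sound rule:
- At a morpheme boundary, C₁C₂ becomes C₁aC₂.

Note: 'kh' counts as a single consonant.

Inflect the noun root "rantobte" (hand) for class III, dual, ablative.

Attach number dual -i → rantobtei.
Attach case ablative -ris (after vowel 'i') → rantobteiris.
Attach noun class class III -p → rantobteirisp.
Apply epenthesis: rantobteirisp → rantobteirisap.

rantobteirisap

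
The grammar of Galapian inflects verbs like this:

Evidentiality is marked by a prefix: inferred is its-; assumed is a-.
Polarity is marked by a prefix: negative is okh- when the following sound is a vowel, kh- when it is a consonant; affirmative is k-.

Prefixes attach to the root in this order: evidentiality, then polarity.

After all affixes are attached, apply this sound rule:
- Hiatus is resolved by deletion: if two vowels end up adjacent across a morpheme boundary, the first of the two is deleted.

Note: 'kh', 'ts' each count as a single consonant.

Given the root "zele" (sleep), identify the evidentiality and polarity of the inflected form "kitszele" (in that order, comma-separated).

Segment: k-its-zele.
evidentiality: its- → inferred.
polarity: k- → affirmative.

inferred, affirmative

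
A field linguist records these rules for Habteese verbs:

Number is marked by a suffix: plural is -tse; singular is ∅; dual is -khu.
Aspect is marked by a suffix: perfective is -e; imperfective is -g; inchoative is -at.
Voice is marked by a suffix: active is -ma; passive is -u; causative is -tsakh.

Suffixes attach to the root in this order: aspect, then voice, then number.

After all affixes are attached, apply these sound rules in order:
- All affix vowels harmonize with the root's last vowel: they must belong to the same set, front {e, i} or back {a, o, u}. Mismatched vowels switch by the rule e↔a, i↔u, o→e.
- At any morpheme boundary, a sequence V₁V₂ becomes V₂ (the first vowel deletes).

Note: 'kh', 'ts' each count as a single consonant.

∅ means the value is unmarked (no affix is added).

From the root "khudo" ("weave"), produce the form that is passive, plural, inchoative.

khudatutsa

Attach aspect inchoative -at → khudoat.
Attach voice passive -u → khudoatu.
Attach number plural -tse → khudoatutse.
Apply vowel harmony: khudoatutse → khudoatutsa.
Apply vowel deletion: khudoatutsa → khudatutsa.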